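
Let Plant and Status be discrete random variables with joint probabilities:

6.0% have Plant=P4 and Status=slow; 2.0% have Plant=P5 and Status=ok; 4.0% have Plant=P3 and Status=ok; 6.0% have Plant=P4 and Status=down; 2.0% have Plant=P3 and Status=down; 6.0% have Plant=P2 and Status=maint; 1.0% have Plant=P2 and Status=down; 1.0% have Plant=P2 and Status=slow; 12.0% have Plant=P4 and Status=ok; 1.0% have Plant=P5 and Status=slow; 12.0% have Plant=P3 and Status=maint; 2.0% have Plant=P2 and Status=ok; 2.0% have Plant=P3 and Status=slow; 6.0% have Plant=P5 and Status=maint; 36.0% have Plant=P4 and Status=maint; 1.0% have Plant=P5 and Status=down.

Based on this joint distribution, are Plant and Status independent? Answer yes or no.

yes

Every cell satisfies P(Plant,Status) = P(Plant)·P(Status). For instance P(Plant=P3) = 0.200, P(Status=maint) = 0.600, and 0.200×0.600 = 0.120 matches the joint entry. So Plant and Status are independent.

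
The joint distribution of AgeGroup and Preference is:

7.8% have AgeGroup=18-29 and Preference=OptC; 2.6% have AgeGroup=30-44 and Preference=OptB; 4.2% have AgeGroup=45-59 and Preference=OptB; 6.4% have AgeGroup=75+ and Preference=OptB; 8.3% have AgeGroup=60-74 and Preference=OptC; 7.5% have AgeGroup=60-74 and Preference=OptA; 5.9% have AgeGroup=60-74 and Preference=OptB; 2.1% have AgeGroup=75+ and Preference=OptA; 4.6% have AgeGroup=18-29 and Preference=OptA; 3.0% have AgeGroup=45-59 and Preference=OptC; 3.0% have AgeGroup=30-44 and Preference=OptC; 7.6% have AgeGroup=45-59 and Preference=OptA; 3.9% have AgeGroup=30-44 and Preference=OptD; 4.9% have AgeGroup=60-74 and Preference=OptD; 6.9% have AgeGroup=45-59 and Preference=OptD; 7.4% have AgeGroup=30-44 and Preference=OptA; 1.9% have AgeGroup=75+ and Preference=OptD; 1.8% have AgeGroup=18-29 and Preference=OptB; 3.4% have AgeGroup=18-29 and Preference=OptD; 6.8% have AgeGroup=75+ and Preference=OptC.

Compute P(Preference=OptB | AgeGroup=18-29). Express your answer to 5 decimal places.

0.10227

P(AgeGroup=18-29) = 0.046 + 0.018 + 0.078 + 0.034 = 0.176.
P(Preference=OptB | AgeGroup=18-29) = 0.018/0.176 = 0.10227.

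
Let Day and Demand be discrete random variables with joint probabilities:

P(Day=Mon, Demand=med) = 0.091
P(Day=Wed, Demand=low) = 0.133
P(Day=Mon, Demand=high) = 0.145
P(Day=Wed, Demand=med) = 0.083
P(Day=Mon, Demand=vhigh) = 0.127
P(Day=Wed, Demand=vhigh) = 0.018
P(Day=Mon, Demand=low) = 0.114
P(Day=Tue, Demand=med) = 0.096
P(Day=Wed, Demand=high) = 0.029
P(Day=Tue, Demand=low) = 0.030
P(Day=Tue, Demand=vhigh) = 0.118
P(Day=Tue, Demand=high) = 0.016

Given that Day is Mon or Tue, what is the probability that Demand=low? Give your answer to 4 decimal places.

P(Day=Mon) = 0.114 + 0.091 + 0.145 + 0.127 = 0.477.
P(Day=Tue) = 0.030 + 0.096 + 0.016 + 0.118 = 0.260.
P(Day ∈ {Mon, Tue}) = 0.477 + 0.260 = 0.737; P(Demand=low, Day ∈ {Mon, Tue}) = 0.114 + 0.030 = 0.144.
P(Demand=low | Day ∈ {Mon, Tue}) = 0.144/0.737 = 0.1954.

0.1954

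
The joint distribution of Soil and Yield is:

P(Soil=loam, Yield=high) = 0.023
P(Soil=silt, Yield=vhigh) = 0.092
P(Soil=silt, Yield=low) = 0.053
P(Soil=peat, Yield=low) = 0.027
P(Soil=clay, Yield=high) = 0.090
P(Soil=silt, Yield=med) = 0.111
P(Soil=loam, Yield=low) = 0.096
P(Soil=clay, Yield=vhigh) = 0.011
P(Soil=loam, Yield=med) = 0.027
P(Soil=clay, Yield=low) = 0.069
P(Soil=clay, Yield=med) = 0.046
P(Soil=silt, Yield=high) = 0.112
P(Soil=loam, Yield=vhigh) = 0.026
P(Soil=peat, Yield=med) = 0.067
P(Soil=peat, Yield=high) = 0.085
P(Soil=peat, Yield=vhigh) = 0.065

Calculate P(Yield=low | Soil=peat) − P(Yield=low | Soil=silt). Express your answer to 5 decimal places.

P(Soil=peat) = 0.027 + 0.067 + 0.085 + 0.065 = 0.244; P(Yield=low | Soil=peat) = 0.027/0.244 = 0.110656.
P(Soil=silt) = 0.053 + 0.111 + 0.112 + 0.092 = 0.368; P(Yield=low | Soil=silt) = 0.053/0.368 = 0.144022.
Difference = -0.03337.

-0.03337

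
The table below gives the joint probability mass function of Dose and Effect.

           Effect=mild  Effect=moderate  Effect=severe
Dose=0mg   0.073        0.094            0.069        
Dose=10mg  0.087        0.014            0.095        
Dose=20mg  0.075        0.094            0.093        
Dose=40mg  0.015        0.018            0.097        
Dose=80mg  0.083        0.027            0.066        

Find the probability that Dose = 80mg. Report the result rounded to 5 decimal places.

P(Dose=80mg) = 0.083 + 0.027 + 0.066 = 0.176.

0.17600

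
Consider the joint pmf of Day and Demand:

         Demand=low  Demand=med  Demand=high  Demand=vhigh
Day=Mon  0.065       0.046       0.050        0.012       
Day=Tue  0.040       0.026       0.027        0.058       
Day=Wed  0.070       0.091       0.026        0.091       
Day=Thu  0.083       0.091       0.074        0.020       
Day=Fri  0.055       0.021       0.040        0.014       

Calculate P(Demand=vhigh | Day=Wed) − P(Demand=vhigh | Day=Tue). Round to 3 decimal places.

-0.057

P(Day=Wed) = 0.070 + 0.091 + 0.026 + 0.091 = 0.278; P(Demand=vhigh | Day=Wed) = 0.091/0.278 = 0.3273.
P(Day=Tue) = 0.040 + 0.026 + 0.027 + 0.058 = 0.151; P(Demand=vhigh | Day=Tue) = 0.058/0.151 = 0.3841.
Difference = -0.057.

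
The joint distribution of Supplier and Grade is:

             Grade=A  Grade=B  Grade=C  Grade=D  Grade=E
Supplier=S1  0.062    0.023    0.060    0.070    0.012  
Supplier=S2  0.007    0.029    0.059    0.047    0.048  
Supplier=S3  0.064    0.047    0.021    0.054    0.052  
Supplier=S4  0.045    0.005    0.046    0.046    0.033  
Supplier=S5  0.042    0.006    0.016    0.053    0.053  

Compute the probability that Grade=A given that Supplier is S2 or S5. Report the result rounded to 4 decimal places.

P(Supplier=S2) = 0.007 + 0.029 + 0.059 + 0.047 + 0.048 = 0.190.
P(Supplier=S5) = 0.042 + 0.006 + 0.016 + 0.053 + 0.053 = 0.170.
P(Supplier ∈ {S2, S5}) = 0.190 + 0.170 = 0.360; P(Grade=A, Supplier ∈ {S2, S5}) = 0.007 + 0.042 = 0.049.
P(Grade=A | Supplier ∈ {S2, S5}) = 0.049/0.360 = 0.1361.

0.1361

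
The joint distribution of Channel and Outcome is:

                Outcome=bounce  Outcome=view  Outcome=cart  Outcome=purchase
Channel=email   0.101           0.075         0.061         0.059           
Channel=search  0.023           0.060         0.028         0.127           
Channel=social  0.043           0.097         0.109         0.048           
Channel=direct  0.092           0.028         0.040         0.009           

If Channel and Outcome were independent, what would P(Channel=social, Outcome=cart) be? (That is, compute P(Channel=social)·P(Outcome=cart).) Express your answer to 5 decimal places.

0.07069

P(Channel=social) = 0.043 + 0.097 + 0.109 + 0.048 = 0.297.
P(Outcome=cart) = 0.061 + 0.028 + 0.109 + 0.040 = 0.238.
Product: 0.297 × 0.238 = 0.07069.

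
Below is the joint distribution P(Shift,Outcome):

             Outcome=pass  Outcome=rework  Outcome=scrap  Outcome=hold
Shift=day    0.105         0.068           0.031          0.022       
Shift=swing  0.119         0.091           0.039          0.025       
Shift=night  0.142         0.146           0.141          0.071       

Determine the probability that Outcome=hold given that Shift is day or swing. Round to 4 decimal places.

P(Shift=day) = 0.105 + 0.068 + 0.031 + 0.022 = 0.226.
P(Shift=swing) = 0.119 + 0.091 + 0.039 + 0.025 = 0.274.
P(Shift ∈ {day, swing}) = 0.226 + 0.274 = 0.500; P(Outcome=hold, Shift ∈ {day, swing}) = 0.022 + 0.025 = 0.047.
P(Outcome=hold | Shift ∈ {day, swing}) = 0.047/0.500 = 0.0940.

0.0940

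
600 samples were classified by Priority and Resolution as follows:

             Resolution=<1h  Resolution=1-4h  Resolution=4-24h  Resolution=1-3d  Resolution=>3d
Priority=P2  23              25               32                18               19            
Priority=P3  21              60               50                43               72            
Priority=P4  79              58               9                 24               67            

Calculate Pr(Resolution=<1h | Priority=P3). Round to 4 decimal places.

0.0854

Total with Priority=P3: 21 + 60 + 50 + 43 + 72 = 246.
P(Resolution=<1h | Priority=P3) = 21/246 = 0.0854.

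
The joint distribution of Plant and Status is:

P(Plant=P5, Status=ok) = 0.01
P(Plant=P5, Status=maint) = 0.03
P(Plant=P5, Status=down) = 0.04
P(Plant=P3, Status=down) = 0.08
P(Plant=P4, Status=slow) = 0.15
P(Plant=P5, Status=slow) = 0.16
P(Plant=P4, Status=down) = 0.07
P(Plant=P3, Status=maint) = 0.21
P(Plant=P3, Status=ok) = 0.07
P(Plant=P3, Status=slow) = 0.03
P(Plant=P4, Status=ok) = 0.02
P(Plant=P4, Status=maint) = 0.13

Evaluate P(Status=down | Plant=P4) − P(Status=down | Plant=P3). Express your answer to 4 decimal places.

-0.0159

P(Plant=P4) = 0.02 + 0.15 + 0.07 + 0.13 = 0.37; P(Status=down | Plant=P4) = 0.07/0.37 = 0.18919.
P(Plant=P3) = 0.07 + 0.03 + 0.08 + 0.21 = 0.39; P(Status=down | Plant=P3) = 0.08/0.39 = 0.20513.
Difference = -0.0159.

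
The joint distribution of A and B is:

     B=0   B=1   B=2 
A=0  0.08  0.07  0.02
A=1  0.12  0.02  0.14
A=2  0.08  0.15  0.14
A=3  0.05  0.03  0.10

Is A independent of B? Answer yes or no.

no

P(A=1) = 0.28 and P(B=1) = 0.27, so their product is 0.0756, but P(A=1, B=1) = 0.02. Since these differ, A and B are not independent.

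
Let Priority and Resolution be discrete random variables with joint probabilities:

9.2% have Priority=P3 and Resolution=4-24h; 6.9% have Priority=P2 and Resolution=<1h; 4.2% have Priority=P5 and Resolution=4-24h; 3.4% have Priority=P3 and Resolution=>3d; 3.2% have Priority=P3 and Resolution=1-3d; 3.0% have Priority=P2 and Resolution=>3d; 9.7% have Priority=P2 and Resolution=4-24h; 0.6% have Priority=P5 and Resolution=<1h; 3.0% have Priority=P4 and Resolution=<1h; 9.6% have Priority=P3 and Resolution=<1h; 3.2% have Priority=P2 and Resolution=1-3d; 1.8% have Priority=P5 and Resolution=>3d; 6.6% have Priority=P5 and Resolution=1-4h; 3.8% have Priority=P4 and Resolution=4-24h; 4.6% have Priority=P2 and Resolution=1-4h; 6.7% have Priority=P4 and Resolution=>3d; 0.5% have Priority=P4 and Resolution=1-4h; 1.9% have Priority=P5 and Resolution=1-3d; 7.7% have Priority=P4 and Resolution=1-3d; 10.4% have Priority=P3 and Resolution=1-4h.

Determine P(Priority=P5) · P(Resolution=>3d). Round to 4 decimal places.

0.0225

P(Priority=P5) = 0.006 + 0.066 + 0.042 + 0.019 + 0.018 = 0.151.
P(Resolution=>3d) = 0.030 + 0.034 + 0.067 + 0.018 = 0.149.
Product: 0.151 × 0.149 = 0.0225.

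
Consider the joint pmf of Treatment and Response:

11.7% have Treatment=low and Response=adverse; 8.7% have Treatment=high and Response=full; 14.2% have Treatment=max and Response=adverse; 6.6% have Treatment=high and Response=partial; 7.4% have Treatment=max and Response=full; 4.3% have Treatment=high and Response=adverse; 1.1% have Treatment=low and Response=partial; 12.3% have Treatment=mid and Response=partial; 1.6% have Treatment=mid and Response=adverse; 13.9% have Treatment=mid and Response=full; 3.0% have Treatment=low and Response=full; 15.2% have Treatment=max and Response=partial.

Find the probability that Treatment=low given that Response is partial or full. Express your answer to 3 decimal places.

0.060

P(Response=partial) = 0.011 + 0.123 + 0.066 + 0.152 = 0.352.
P(Response=full) = 0.030 + 0.139 + 0.087 + 0.074 = 0.330.
P(Response ∈ {partial, full}) = 0.352 + 0.330 = 0.682; P(Treatment=low, Response ∈ {partial, full}) = 0.011 + 0.030 = 0.041.
P(Treatment=low | Response ∈ {partial, full}) = 0.041/0.682 = 0.060.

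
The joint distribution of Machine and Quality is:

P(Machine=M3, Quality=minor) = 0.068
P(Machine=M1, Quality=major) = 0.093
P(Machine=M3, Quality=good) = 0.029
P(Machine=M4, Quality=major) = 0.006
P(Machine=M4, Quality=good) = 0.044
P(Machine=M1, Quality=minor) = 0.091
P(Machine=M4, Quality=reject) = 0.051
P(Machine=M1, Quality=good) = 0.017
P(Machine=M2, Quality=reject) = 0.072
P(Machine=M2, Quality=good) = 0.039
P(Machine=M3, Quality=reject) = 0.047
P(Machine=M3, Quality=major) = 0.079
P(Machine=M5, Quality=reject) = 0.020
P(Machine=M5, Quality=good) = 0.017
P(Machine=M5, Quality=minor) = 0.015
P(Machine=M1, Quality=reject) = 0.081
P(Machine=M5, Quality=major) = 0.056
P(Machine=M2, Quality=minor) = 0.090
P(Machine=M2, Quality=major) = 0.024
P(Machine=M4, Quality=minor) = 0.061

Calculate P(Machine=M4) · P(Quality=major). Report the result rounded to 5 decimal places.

P(Machine=M4) = 0.044 + 0.061 + 0.006 + 0.051 = 0.162.
P(Quality=major) = 0.093 + 0.024 + 0.079 + 0.006 + 0.056 = 0.258.
Product: 0.162 × 0.258 = 0.04180.

0.04180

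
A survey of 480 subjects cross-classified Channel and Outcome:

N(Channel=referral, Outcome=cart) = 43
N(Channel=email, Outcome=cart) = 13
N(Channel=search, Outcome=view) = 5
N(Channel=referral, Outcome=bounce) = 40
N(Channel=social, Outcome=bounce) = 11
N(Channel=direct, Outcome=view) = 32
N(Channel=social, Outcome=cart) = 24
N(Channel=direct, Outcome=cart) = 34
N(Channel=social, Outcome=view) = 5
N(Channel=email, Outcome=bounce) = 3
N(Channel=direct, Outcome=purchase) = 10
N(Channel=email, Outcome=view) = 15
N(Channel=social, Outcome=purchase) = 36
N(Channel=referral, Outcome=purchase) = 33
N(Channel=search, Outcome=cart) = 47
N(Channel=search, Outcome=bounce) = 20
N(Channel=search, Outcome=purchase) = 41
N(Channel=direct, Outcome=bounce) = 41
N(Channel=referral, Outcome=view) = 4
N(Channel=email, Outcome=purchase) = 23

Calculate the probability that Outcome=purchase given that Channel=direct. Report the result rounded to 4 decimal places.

0.0855

Total with Channel=direct: 41 + 32 + 34 + 10 = 117.
P(Outcome=purchase | Channel=direct) = 10/117 = 0.0855.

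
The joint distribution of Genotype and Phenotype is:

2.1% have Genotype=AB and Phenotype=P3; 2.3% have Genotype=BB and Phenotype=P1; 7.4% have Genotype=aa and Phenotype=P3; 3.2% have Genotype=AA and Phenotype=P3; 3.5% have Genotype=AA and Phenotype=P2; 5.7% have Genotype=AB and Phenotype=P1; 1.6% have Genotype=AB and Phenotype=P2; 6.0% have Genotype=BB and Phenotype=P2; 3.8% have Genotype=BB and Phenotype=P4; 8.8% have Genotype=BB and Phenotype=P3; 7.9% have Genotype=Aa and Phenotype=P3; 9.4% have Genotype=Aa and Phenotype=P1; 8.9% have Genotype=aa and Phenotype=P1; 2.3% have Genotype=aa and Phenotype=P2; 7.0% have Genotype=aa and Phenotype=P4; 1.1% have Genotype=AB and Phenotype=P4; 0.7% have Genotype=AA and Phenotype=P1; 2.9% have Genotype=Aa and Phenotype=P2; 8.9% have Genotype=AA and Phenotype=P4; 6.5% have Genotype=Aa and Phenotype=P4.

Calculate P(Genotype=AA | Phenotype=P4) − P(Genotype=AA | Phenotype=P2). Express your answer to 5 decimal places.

P(Phenotype=P4) = 0.089 + 0.065 + 0.070 + 0.011 + 0.038 = 0.273; P(Genotype=AA | Phenotype=P4) = 0.089/0.273 = 0.326007.
P(Phenotype=P2) = 0.035 + 0.029 + 0.023 + 0.016 + 0.060 = 0.163; P(Genotype=AA | Phenotype=P2) = 0.035/0.163 = 0.214724.
Difference = 0.11128.

0.11128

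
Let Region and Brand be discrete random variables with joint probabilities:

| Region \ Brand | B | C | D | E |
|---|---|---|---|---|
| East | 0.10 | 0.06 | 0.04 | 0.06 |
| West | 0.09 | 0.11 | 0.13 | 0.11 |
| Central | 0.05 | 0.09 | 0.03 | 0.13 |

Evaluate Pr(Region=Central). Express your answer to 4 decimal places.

0.3000

P(Region=Central) = 0.05 + 0.09 + 0.03 + 0.13 = 0.30.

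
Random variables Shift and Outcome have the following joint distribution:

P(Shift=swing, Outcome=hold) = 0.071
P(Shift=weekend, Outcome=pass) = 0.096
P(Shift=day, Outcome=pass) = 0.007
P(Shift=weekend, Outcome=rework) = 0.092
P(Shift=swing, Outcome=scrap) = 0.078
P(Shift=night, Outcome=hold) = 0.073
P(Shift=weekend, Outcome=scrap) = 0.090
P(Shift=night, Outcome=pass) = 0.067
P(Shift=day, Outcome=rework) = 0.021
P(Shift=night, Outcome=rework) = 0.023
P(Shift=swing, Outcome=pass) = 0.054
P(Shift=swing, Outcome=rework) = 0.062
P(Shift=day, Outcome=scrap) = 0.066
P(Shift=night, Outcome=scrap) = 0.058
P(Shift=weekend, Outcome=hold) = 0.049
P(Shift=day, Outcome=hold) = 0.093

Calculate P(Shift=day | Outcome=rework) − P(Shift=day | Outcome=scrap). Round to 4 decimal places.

-0.1200

P(Outcome=rework) = 0.021 + 0.062 + 0.023 + 0.092 = 0.198; P(Shift=day | Outcome=rework) = 0.021/0.198 = 0.10606.
P(Outcome=scrap) = 0.066 + 0.078 + 0.058 + 0.090 = 0.292; P(Shift=day | Outcome=scrap) = 0.066/0.292 = 0.22603.
Difference = -0.1200.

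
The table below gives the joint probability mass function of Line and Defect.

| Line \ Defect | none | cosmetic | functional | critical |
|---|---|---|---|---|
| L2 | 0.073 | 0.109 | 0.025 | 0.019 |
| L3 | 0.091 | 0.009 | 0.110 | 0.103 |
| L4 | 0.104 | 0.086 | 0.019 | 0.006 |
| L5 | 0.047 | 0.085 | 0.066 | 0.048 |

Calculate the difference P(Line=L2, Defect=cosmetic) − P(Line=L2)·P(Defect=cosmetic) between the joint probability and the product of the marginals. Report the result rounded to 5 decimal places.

P(Line=L2) = 0.073 + 0.109 + 0.025 + 0.019 = 0.226.
P(Defect=cosmetic) = 0.109 + 0.009 + 0.086 + 0.085 = 0.289.
P(Line=L2, Defect=cosmetic) − P(Line=L2)P(Defect=cosmetic) = 0.109 − 0.226×0.289 = 0.04369.

0.04369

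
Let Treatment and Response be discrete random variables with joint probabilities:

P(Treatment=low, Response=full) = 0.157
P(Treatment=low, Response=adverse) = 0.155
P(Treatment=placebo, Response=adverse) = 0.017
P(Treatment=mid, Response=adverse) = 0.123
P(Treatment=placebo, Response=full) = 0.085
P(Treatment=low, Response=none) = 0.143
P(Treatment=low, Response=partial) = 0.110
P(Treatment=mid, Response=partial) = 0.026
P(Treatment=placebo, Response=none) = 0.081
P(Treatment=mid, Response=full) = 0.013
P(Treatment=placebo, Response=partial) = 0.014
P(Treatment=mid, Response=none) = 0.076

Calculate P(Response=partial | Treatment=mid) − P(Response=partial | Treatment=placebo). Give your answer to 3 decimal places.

P(Treatment=mid) = 0.076 + 0.026 + 0.013 + 0.123 = 0.238; P(Response=partial | Treatment=mid) = 0.026/0.238 = 0.1092.
P(Treatment=placebo) = 0.081 + 0.014 + 0.085 + 0.017 = 0.197; P(Response=partial | Treatment=placebo) = 0.014/0.197 = 0.0711.
Difference = 0.038.

0.038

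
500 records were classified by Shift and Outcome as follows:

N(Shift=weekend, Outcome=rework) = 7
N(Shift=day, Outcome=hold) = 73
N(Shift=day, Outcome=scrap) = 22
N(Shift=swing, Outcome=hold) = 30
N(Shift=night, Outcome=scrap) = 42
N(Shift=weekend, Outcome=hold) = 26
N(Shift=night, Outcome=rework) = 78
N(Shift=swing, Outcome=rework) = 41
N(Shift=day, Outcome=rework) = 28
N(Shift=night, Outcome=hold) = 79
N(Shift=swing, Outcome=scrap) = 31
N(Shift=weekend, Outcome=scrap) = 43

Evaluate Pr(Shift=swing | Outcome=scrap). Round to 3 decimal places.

Total with Outcome=scrap: 22 + 31 + 42 + 43 = 138.
P(Shift=swing | Outcome=scrap) = 31/138 = 0.225.

0.225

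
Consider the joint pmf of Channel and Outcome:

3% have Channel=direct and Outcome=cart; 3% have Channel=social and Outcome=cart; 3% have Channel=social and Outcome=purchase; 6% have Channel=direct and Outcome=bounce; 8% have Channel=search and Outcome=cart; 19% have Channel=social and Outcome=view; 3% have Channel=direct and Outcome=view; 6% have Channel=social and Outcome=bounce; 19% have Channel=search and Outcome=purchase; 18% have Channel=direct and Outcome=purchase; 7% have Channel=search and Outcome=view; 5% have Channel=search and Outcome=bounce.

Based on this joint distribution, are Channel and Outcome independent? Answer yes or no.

P(Channel=social) = 0.31 and P(Outcome=view) = 0.29, so their product is 0.0899, but P(Channel=social, Outcome=view) = 0.19. Since these differ, Channel and Outcome are not independent.

no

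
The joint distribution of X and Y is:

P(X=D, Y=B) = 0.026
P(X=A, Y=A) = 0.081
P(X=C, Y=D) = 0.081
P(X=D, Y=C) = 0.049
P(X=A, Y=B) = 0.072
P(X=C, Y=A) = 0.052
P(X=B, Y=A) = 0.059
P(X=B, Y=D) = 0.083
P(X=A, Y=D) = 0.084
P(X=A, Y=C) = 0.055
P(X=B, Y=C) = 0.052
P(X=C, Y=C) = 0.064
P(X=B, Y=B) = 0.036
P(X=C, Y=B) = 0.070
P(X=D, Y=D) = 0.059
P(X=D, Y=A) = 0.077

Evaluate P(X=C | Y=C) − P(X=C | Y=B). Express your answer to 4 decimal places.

P(Y=C) = 0.055 + 0.052 + 0.064 + 0.049 = 0.220; P(X=C | Y=C) = 0.064/0.220 = 0.29091.
P(Y=B) = 0.072 + 0.036 + 0.070 + 0.026 = 0.204; P(X=C | Y=B) = 0.070/0.204 = 0.34314.
Difference = -0.0522.

-0.0522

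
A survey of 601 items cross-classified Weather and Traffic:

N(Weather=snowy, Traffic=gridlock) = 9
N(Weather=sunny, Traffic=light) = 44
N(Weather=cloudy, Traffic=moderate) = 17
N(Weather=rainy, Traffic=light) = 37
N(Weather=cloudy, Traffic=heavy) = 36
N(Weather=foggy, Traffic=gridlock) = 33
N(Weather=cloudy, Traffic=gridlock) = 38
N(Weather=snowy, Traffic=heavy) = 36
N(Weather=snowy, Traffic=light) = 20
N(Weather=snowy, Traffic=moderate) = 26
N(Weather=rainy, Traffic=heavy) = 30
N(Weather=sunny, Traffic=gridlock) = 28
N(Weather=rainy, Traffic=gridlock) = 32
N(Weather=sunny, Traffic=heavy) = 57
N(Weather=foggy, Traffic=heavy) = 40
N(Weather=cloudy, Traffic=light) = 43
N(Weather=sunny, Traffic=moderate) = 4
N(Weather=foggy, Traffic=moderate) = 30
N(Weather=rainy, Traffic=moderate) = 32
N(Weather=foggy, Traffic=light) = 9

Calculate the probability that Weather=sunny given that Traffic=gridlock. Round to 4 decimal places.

Total with Traffic=gridlock: 28 + 38 + 32 + 9 + 33 = 140.
P(Weather=sunny | Traffic=gridlock) = 28/140 = 0.2000.

0.2000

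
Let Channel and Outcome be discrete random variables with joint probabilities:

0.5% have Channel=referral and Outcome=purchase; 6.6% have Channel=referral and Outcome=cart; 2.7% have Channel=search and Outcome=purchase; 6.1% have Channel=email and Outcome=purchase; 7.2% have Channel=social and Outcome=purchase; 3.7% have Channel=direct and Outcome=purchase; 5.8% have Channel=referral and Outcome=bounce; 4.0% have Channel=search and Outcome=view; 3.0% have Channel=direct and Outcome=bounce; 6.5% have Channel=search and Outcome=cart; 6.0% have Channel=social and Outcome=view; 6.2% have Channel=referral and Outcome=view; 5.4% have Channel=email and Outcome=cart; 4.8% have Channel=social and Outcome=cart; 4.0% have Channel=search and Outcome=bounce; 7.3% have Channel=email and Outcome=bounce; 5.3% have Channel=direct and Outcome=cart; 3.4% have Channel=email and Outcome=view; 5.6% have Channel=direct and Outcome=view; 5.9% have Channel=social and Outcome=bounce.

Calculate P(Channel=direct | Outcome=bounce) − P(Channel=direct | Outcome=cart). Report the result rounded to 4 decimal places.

-0.0699

P(Outcome=bounce) = 0.073 + 0.040 + 0.059 + 0.030 + 0.058 = 0.260; P(Channel=direct | Outcome=bounce) = 0.030/0.260 = 0.11538.
P(Outcome=cart) = 0.054 + 0.065 + 0.048 + 0.053 + 0.066 = 0.286; P(Channel=direct | Outcome=cart) = 0.053/0.286 = 0.18531.
Difference = -0.0699.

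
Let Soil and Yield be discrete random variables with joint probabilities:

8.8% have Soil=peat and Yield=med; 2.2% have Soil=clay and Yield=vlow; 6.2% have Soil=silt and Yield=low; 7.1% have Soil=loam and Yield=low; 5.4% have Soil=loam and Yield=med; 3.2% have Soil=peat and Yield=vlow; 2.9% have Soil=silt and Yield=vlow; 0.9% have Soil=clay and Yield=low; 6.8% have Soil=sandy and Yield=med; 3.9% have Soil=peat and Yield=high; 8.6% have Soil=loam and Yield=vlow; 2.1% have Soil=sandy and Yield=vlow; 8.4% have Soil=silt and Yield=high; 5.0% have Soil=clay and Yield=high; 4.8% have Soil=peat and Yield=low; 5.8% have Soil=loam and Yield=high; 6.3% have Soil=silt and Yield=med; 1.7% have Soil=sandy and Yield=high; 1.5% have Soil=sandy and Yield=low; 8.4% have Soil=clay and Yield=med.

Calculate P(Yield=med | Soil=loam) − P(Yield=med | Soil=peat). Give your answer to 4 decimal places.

P(Soil=loam) = 0.086 + 0.071 + 0.054 + 0.058 = 0.269; P(Yield=med | Soil=loam) = 0.054/0.269 = 0.20074.
P(Soil=peat) = 0.032 + 0.048 + 0.088 + 0.039 = 0.207; P(Yield=med | Soil=peat) = 0.088/0.207 = 0.42512.
Difference = -0.2244.

-0.2244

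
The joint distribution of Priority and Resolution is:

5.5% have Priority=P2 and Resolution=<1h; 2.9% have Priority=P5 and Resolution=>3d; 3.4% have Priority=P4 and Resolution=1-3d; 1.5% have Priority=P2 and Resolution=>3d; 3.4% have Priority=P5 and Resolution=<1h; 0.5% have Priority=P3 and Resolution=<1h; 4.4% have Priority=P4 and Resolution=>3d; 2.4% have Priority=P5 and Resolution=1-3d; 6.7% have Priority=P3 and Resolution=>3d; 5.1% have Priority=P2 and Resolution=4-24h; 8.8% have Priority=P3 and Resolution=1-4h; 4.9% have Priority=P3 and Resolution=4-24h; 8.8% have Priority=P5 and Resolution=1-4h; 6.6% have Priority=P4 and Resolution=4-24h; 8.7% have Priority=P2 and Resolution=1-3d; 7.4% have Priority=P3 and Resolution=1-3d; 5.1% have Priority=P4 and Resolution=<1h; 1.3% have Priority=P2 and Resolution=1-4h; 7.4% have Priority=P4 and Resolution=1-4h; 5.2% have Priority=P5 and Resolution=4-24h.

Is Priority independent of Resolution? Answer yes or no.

no

P(Priority=P2) = 0.221 and P(Resolution=1-4h) = 0.263, so their product is 0.05812, but P(Priority=P2, Resolution=1-4h) = 0.013. Since these differ, Priority and Resolution are not independent.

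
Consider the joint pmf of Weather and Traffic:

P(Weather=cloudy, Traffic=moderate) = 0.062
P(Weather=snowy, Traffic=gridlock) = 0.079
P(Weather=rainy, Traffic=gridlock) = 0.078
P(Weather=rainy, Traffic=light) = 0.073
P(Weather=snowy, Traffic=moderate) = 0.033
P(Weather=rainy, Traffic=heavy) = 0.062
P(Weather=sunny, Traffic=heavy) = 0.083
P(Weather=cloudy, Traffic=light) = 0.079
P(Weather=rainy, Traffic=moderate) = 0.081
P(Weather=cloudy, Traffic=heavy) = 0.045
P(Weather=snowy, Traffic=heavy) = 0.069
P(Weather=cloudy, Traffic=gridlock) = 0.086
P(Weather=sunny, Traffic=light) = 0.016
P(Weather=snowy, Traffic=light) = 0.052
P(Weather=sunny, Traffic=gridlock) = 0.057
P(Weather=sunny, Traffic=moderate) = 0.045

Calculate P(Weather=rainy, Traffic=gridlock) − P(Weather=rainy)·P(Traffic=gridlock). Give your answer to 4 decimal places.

-0.0102

P(Weather=rainy) = 0.073 + 0.081 + 0.062 + 0.078 = 0.294.
P(Traffic=gridlock) = 0.057 + 0.086 + 0.078 + 0.079 = 0.300.
P(Weather=rainy, Traffic=gridlock) − P(Weather=rainy)P(Traffic=gridlock) = 0.078 − 0.294×0.300 = -0.0102.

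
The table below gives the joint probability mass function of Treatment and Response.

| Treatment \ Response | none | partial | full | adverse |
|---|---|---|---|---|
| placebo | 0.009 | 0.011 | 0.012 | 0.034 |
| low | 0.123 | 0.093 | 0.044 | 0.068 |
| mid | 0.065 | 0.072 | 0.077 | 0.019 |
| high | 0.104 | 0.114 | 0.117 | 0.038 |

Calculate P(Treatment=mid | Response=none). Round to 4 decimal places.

0.2159

P(Response=none) = 0.009 + 0.123 + 0.065 + 0.104 = 0.301.
P(Treatment=mid | Response=none) = 0.065/0.301 = 0.2159.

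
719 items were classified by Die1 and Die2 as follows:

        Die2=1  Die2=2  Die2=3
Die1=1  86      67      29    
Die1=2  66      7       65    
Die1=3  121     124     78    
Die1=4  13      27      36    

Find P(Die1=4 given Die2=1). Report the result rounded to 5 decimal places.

0.04545

Total with Die2=1: 86 + 66 + 121 + 13 = 286.
P(Die1=4 | Die2=1) = 13/286 = 0.04545.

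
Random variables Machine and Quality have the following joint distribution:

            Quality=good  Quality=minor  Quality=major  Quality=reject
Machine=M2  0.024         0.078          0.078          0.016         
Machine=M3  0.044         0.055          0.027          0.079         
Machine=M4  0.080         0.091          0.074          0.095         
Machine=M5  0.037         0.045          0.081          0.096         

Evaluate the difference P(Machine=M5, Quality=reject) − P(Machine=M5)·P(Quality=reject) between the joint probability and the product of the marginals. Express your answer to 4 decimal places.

0.0219

P(Machine=M5) = 0.037 + 0.045 + 0.081 + 0.096 = 0.259.
P(Quality=reject) = 0.016 + 0.079 + 0.095 + 0.096 = 0.286.
P(Machine=M5, Quality=reject) − P(Machine=M5)P(Quality=reject) = 0.096 − 0.259×0.286 = 0.0219.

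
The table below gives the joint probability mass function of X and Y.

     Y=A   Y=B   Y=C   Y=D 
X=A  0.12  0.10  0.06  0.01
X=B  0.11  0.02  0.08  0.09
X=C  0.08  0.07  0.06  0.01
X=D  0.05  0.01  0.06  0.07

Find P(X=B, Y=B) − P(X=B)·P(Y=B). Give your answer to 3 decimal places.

P(X=B) = 0.11 + 0.02 + 0.08 + 0.09 = 0.30.
P(Y=B) = 0.10 + 0.02 + 0.07 + 0.01 = 0.20.
P(X=B, Y=B) − P(X=B)P(Y=B) = 0.02 − 0.30×0.20 = -0.040.

-0.040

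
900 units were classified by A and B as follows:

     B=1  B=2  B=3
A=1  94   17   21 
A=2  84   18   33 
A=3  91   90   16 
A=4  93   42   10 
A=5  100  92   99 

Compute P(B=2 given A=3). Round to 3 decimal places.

Total with A=3: 91 + 90 + 16 = 197.
P(B=2 | A=3) = 90/197 = 0.457.

0.457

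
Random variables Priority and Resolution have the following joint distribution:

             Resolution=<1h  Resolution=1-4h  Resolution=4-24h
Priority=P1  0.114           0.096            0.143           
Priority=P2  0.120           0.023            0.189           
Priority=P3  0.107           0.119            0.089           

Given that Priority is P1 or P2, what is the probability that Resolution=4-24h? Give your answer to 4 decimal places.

P(Priority=P1) = 0.114 + 0.096 + 0.143 = 0.353.
P(Priority=P2) = 0.120 + 0.023 + 0.189 = 0.332.
P(Priority ∈ {P1, P2}) = 0.353 + 0.332 = 0.685; P(Resolution=4-24h, Priority ∈ {P1, P2}) = 0.143 + 0.189 = 0.332.
P(Resolution=4-24h | Priority ∈ {P1, P2}) = 0.332/0.685 = 0.4847.

0.4847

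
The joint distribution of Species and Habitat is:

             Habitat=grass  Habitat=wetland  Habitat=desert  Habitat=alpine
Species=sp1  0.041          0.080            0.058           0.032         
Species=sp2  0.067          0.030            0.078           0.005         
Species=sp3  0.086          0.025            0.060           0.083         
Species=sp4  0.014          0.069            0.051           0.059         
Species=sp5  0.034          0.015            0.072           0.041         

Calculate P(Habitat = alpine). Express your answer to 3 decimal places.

P(Habitat=alpine) = 0.032 + 0.005 + 0.083 + 0.059 + 0.041 = 0.220.

0.220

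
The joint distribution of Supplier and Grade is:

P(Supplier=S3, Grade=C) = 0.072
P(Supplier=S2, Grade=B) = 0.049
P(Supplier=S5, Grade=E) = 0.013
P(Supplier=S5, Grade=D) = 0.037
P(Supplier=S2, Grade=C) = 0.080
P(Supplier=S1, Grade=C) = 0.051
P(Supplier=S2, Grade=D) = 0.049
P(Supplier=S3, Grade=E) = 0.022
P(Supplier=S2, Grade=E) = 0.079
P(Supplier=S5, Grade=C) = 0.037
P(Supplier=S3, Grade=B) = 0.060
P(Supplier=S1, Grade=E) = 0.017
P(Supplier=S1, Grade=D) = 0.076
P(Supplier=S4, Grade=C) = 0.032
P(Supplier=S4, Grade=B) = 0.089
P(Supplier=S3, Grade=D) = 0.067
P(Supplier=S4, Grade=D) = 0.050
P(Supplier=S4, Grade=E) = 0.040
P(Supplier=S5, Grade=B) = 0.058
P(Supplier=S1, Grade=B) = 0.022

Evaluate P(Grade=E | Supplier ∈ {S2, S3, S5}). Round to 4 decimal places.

P(Supplier=S2) = 0.049 + 0.080 + 0.049 + 0.079 = 0.257.
P(Supplier=S3) = 0.060 + 0.072 + 0.067 + 0.022 = 0.221.
P(Supplier=S5) = 0.058 + 0.037 + 0.037 + 0.013 = 0.145.
P(Supplier ∈ {S2, S3, S5}) = 0.257 + 0.221 + 0.145 = 0.623; P(Grade=E, Supplier ∈ {S2, S3, S5}) = 0.079 + 0.022 + 0.013 = 0.114.
P(Grade=E | Supplier ∈ {S2, S3, S5}) = 0.114/0.623 = 0.1830.

0.1830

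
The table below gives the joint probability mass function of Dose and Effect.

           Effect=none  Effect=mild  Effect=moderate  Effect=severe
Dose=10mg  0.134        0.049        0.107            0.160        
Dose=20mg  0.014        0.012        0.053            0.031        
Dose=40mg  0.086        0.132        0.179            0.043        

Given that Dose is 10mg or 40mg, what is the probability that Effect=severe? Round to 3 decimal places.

0.228

P(Dose=10mg) = 0.134 + 0.049 + 0.107 + 0.160 = 0.450.
P(Dose=40mg) = 0.086 + 0.132 + 0.179 + 0.043 = 0.440.
P(Dose ∈ {10mg, 40mg}) = 0.450 + 0.440 = 0.890; P(Effect=severe, Dose ∈ {10mg, 40mg}) = 0.160 + 0.043 = 0.203.
P(Effect=severe | Dose ∈ {10mg, 40mg}) = 0.203/0.890 = 0.228.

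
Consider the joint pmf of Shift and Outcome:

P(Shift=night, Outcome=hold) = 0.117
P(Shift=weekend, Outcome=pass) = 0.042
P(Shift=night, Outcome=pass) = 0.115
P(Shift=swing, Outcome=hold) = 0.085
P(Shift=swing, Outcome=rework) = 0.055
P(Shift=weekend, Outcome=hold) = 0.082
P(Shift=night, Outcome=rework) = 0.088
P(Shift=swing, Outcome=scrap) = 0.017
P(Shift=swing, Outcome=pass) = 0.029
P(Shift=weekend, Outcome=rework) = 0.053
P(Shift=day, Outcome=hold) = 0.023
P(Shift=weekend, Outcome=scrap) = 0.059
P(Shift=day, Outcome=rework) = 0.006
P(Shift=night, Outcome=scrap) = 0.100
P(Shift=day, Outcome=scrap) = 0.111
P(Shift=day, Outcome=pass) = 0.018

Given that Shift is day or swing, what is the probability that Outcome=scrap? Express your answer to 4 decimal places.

P(Shift=day) = 0.018 + 0.006 + 0.111 + 0.023 = 0.158.
P(Shift=swing) = 0.029 + 0.055 + 0.017 + 0.085 = 0.186.
P(Shift ∈ {day, swing}) = 0.158 + 0.186 = 0.344; P(Outcome=scrap, Shift ∈ {day, swing}) = 0.111 + 0.017 = 0.128.
P(Outcome=scrap | Shift ∈ {day, swing}) = 0.128/0.344 = 0.3721.

0.3721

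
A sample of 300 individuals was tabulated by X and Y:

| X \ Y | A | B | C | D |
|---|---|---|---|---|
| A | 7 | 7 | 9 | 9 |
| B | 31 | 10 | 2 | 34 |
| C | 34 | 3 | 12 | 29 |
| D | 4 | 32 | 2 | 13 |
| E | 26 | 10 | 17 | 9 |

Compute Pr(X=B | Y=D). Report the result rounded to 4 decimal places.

0.3617

Total with Y=D: 9 + 34 + 29 + 13 + 9 = 94.
P(X=B | Y=D) = 34/94 = 0.3617.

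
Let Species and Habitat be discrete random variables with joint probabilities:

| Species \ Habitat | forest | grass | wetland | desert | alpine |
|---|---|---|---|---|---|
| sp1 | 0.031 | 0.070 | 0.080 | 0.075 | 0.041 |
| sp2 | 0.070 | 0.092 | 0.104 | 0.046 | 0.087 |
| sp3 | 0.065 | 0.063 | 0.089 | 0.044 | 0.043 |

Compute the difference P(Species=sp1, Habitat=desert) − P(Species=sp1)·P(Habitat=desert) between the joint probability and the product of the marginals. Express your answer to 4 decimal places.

P(Species=sp1) = 0.031 + 0.070 + 0.080 + 0.075 + 0.041 = 0.297.
P(Habitat=desert) = 0.075 + 0.046 + 0.044 = 0.165.
P(Species=sp1, Habitat=desert) − P(Species=sp1)P(Habitat=desert) = 0.075 − 0.297×0.165 = 0.0260.

0.0260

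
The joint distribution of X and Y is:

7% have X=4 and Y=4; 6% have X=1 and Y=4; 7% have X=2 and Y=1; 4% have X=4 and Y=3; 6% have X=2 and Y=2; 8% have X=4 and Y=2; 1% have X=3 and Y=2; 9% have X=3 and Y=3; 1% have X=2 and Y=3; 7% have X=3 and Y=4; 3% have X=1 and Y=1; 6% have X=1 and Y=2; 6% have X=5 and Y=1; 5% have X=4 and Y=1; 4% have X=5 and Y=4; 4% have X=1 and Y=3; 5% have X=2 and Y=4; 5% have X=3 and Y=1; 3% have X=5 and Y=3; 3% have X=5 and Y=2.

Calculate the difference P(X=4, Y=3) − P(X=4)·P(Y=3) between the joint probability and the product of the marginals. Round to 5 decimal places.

-0.01040

P(X=4) = 0.05 + 0.08 + 0.04 + 0.07 = 0.24.
P(Y=3) = 0.04 + 0.01 + 0.09 + 0.04 + 0.03 = 0.21.
P(X=4, Y=3) − P(X=4)P(Y=3) = 0.04 − 0.24×0.21 = -0.01040.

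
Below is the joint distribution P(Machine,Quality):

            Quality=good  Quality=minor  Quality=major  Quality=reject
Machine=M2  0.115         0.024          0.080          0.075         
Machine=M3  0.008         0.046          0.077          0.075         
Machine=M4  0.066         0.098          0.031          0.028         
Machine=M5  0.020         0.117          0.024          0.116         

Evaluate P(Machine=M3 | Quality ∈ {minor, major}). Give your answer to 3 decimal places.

P(Quality=minor) = 0.024 + 0.046 + 0.098 + 0.117 = 0.285.
P(Quality=major) = 0.080 + 0.077 + 0.031 + 0.024 = 0.212.
P(Quality ∈ {minor, major}) = 0.285 + 0.212 = 0.497; P(Machine=M3, Quality ∈ {minor, major}) = 0.046 + 0.077 = 0.123.
P(Machine=M3 | Quality ∈ {minor, major}) = 0.123/0.497 = 0.247.

0.247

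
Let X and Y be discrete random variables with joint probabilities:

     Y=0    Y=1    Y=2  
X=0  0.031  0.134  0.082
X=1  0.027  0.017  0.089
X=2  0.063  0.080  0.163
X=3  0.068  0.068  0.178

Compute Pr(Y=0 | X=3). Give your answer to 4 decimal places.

P(X=3) = 0.068 + 0.068 + 0.178 = 0.314.
P(Y=0 | X=3) = 0.068/0.314 = 0.2166.

0.2166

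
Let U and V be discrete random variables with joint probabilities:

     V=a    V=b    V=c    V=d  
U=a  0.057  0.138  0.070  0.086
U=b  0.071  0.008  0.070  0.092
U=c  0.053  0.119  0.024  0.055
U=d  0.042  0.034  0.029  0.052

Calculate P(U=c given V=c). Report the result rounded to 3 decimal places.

0.124

P(V=c) = 0.070 + 0.070 + 0.024 + 0.029 = 0.193.
P(U=c | V=c) = 0.024/0.193 = 0.124.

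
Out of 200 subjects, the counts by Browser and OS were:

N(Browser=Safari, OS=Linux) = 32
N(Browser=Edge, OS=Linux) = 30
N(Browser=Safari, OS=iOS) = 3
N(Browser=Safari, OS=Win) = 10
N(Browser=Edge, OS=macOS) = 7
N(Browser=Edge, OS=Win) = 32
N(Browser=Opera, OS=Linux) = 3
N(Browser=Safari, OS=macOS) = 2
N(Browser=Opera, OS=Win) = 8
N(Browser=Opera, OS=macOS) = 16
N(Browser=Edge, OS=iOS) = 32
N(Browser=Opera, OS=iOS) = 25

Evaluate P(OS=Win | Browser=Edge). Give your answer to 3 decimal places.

Total with Browser=Edge: 32 + 7 + 30 + 32 = 101.
P(OS=Win | Browser=Edge) = 32/101 = 0.317.

0.317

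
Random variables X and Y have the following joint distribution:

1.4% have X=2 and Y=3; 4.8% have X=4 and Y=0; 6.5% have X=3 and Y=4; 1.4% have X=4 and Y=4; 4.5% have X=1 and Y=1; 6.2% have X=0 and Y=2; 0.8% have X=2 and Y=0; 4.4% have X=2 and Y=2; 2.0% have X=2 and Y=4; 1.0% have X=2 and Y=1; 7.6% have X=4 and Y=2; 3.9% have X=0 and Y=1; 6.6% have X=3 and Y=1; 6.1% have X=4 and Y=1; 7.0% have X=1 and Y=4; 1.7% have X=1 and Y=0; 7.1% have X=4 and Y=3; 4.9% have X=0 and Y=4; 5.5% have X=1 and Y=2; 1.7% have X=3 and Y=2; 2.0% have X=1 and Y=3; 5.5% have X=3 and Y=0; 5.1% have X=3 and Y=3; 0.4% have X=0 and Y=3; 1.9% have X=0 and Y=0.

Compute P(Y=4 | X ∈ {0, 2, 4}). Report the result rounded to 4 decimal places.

P(X=0) = 0.019 + 0.039 + 0.062 + 0.004 + 0.049 = 0.173.
P(X=2) = 0.008 + 0.010 + 0.044 + 0.014 + 0.020 = 0.096.
P(X=4) = 0.048 + 0.061 + 0.076 + 0.071 + 0.014 = 0.270.
P(X ∈ {0, 2, 4}) = 0.173 + 0.096 + 0.270 = 0.539; P(Y=4, X ∈ {0, 2, 4}) = 0.049 + 0.020 + 0.014 = 0.083.
P(Y=4 | X ∈ {0, 2, 4}) = 0.083/0.539 = 0.1540.

0.1540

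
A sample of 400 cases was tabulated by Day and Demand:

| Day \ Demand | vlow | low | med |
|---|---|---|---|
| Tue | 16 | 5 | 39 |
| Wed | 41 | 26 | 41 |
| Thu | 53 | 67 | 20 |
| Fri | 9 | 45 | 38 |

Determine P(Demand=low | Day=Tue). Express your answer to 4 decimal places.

0.0833

Total with Day=Tue: 16 + 5 + 39 = 60.
P(Demand=low | Day=Tue) = 5/60 = 0.0833.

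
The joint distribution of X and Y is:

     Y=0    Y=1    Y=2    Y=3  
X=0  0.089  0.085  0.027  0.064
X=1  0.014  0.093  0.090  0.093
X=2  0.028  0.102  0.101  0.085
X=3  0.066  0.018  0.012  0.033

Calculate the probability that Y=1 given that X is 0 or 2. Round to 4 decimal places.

0.3219

P(X=0) = 0.089 + 0.085 + 0.027 + 0.064 = 0.265.
P(X=2) = 0.028 + 0.102 + 0.101 + 0.085 = 0.316.
P(X ∈ {0, 2}) = 0.265 + 0.316 = 0.581; P(Y=1, X ∈ {0, 2}) = 0.085 + 0.102 = 0.187.
P(Y=1 | X ∈ {0, 2}) = 0.187/0.581 = 0.3219.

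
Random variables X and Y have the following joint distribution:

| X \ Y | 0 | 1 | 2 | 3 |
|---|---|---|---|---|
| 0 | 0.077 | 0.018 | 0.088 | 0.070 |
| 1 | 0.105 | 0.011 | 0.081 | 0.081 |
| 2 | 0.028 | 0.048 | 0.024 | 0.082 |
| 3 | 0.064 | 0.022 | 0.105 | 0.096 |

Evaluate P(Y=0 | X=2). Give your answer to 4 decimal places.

0.1538

P(X=2) = 0.028 + 0.048 + 0.024 + 0.082 = 0.182.
P(Y=0 | X=2) = 0.028/0.182 = 0.1538.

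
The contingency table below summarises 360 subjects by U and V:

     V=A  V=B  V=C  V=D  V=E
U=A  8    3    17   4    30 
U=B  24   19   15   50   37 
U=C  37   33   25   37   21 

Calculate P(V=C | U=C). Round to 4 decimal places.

0.1634

Total with U=C: 37 + 33 + 25 + 37 + 21 = 153.
P(V=C | U=C) = 25/153 = 0.1634.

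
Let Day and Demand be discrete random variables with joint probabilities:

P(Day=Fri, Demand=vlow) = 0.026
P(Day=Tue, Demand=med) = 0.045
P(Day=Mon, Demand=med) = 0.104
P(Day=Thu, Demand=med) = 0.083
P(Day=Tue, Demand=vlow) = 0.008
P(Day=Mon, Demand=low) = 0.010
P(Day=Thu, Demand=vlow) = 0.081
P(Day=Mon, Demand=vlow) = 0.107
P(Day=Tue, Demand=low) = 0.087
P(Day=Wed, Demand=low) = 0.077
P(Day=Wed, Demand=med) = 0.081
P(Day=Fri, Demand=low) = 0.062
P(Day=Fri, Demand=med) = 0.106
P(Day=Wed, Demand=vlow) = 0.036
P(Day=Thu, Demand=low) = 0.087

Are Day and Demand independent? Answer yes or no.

P(Day=Mon) = 0.221 and P(Demand=low) = 0.323, so their product is 0.07138, but P(Day=Mon, Demand=low) = 0.010. Since these differ, Day and Demand are not independent.

no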